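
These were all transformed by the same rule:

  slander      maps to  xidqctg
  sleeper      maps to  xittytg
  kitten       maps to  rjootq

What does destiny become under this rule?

Treating letters as 0–25, the rule is x ↦ 17x + 3 (mod 26).
For destiny: d(3)→17·3+3≡2=c; e(4)→17·4+3≡19=t; s(18)→17·18+3≡23=x; t(19)→17·19+3≡14=o; i(8)→17·8+3≡9=j; n(13)→17·13+3≡16=q; y(24)→17·24+3≡21=v (all mod 26).

ctxojqv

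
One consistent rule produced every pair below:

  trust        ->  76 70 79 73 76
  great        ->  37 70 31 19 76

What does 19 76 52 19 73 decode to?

t(#20)→76 and r(#18)→70: differences scale by 3, so n = 3·pos + 16. The formula is n = 3×(alphabet index, a=1) + 16.
Undoing it on 19 76 52 19 73: 19→(19−16)÷3=1=a, 76→(76−16)÷3=20=t, 52→(52−16)÷3=12=l, 19→(19−16)÷3=1=a, 73→(73−16)÷3=19=s.

atlas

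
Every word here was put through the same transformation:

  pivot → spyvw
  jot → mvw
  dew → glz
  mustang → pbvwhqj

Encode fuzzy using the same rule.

The shift depends on letter class: consonant p→s is +3, but vowel i→p is +7. The rule splits by letter class: vowels +7, consonants +3.
Applying it to fuzzy: f(cons)+3=i, u(vowel)+7=b, z(cons)+3=c, z(cons)+3=c, y(cons)+3=b.

ibccb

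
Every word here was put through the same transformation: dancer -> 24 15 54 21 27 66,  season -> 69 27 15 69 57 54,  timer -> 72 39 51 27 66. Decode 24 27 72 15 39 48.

detail

Each letter becomes 3×(its alphabet position, a=1..z=26) + 12.
Reversing it on 24 27 72 15 39 48: 24→(24−12)÷3=4=d, 27→(27−12)÷3=5=e, 72→(72−12)÷3=20=t, 15→(15−12)÷3=1=a, 39→(39−12)÷3=9=i, 48→(48−12)÷3=12=l.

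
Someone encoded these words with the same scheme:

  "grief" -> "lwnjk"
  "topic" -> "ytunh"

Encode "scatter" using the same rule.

xhfyyjw

This is a Caesar cipher with shift 5.
For scatter: s+5=x, c+5=h, a+5=f, t+5=y, t+5=y, e+5=j, r+5=w.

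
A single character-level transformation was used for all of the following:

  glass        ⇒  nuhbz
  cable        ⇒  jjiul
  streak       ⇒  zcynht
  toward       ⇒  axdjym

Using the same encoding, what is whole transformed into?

dqvul

Shifts by position in glass: pos 0: g→n (+7), pos 1: l→u (+9), pos 2: a→h (+7), pos 3: s→b (+9) — repeating every 2. A repeating key of period 2 is used — shifts +7, +9 over and over.
On whole: w+7=d, h+9=q, o+7=v, l+9=u, e+7=l.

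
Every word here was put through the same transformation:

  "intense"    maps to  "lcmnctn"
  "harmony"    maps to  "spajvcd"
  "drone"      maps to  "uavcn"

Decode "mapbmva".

i(8)→l(11) and n(13)→c(2) fit y≡19x+15 (mod 26); the inverse of 19 mod 26 is 11. This is an affine cipher: with a=0,…,z=25, each position x becomes (19x+15) mod 26.
Decoding mapbmva: m(12)→11·(12−15)≡19=t; a(0)→11·(0−15)≡17=r; p(15)→11·(15−15)≡0=a; b(1)→11·(1−15)≡2=c; m(12)→11·(12−15)≡19=t; v(21)→11·(21−15)≡14=o; a(0)→11·(0−15)≡17=r (all mod 26).

tractor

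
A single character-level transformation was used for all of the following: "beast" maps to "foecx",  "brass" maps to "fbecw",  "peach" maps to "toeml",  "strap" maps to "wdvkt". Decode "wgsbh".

sword

Shifts by position in beast: pos 0: b→f (+4), pos 1: e→o (+10), pos 2: a→e (+4), pos 3: s→c (+10) — repeating every 2. It's a Vigenère-style cipher with numeric key [4,10]: position i shifts by key[i mod 2].
Reversing it on wgsbh: w−4=s, g−10=w, s−4=o, b−10=r, h−4=d.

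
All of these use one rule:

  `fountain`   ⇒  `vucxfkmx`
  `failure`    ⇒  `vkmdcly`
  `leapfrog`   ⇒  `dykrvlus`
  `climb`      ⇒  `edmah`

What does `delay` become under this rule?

bydkq

f(5)→v(21) and o(14)→u(20) fit y≡23x+10 (mod 26); the inverse of 23 mod 26 is 17. Each letter's alphabet position (a=0..z=25) is mapped through 23·x+10 mod 26 — an affine cipher.
For delay: d(3)→23·3+10≡1=b; e(4)→23·4+10≡24=y; l(11)→23·11+10≡3=d; a(0)→23·0+10≡10=k; y(24)→23·24+10≡16=q (all mod 26).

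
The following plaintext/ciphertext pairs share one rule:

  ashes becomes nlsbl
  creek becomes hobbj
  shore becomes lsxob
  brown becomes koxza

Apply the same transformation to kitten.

jpiiba

a(0)→n(13) and s(18)→l(11) fit y≡23x+13 (mod 26); the inverse of 23 mod 26 is 17. Treating letters as 0–25, the rule is x ↦ 23x + 13 (mod 26).
Applying it to kitten: k(10)→23·10+13≡9=j; i(8)→23·8+13≡15=p; t(19)→23·19+13≡8=i; t(19)→23·19+13≡8=i; e(4)→23·4+13≡1=b; n(13)→23·13+13≡0=a (all mod 26).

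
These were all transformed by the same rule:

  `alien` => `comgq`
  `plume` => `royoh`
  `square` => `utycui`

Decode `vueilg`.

Shifts by position in alien: pos 0: a→c (+2), pos 1: l→o (+3), pos 2: i→m (+4), pos 3: e→g (+2), pos 4: n→q (+3) — repeating every 3. A repeating key of period 3 is used — shifts +2, +3, +4 over and over.
Reversing it on vueilg: v−2=t, u−3=r, e−4=a, i−2=g, l−3=i, g−4=c.

tragic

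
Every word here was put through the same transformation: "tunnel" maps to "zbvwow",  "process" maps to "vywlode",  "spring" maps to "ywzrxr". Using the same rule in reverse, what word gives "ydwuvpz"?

swollen

In tunnel: t→z is +6, u→b is +7, n→v is +8, n→w is +9 — the shift increases by 1 each position. The shift increases by 1 at each position, starting from +6: 6, 7, 8, ….
Decoding ydwuvpz: y−6=s, d−7=w, w−8=o, u−9=l, v−10=l, p−11=e, z−12=n.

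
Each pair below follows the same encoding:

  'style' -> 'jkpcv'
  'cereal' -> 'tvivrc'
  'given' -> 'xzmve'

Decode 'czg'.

lip

Compare letters: s→j is +17, t→k is +17, y→p is +17 — a constant shift. This is a Caesar cipher with shift 17.
Reversing it on czg: c−17=l, z−17=i, g−17=p.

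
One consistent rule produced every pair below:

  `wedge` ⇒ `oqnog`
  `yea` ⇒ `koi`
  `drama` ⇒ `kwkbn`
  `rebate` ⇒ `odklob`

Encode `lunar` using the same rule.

bkxev

The word is reversed, then every letter is shifted forward by 10.
On lunar: reverse → ranul; then shift: r+10=b, a+10=k, n+10=x, u+10=e, l+10=v.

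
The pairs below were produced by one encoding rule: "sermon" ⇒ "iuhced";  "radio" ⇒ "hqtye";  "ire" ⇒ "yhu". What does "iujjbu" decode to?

Compare letters: s→i is +16, e→u is +16, r→h is +16 — a constant shift. Each letter is shifted forward by 16 in the alphabet (a Caesar shift of +16).
Undoing it on iujjbu: i−16=s, u−16=e, j−16=t, j−16=t, b−16=l, u−16=e.

settle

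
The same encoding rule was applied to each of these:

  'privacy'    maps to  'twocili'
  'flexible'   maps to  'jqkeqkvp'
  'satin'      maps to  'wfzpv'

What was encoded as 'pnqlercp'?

In privacy: p→t is +4, r→w is +5, i→o is +6, v→c is +7 — the shift increases by 1 each position. Letter i (0-indexed) is shifted by i+4, so successive shifts are 4, 5, 6, ….
Reversing it on pnqlercp: p−4=l, n−5=i, q−6=k, l−7=e, e−8=w, r−9=i, c−10=s, p−11=e.

likewise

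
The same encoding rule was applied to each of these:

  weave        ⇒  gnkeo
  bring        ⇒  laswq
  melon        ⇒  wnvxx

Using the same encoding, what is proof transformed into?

Shifts by position in weave: pos 0: w→g (+10), pos 1: e→n (+9), pos 2: a→k (+10), pos 3: v→e (+9) — repeating every 2. A repeating key of period 2 is used — shifts +10, +9 over and over.
On proof: p+10=z, r+9=a, o+10=y, o+9=x, f+10=p.

zayxp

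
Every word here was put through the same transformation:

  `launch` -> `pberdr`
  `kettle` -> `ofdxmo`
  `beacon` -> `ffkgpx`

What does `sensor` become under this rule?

wfxwpb

The shifts repeat in a cycle of length 3: positions 0,1,… shift by +4, +1, +10, then the pattern repeats.
Applying it to sensor: s+4=w, e+1=f, n+10=x, s+4=w, o+1=p, r+10=b.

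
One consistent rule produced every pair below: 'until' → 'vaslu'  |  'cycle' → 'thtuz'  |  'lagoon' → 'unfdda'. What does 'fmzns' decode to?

u(20)→v(21) and n(13)→a(0) fit y≡3x+13 (mod 26); the inverse of 3 mod 26 is 9. Each letter's alphabet position (a=0..z=25) is mapped through 3·x+13 mod 26 — an affine cipher.
Reversing it on fmzns: f(5)→9·(5−13)≡6=g; m(12)→9·(12−13)≡17=r; z(25)→9·(25−13)≡4=e; n(13)→9·(13−13)≡0=a; s(18)→9·(18−13)≡19=t (all mod 26).

great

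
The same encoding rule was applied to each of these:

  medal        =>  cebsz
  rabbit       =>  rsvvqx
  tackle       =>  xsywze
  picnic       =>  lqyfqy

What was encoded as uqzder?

m(12)→c(2) and e(4)→e(4) fit y≡3x+18 (mod 26); the inverse of 3 mod 26 is 9. This is an affine cipher: with a=0,…,z=25, each position x becomes (3x+18) mod 26.
Reversing it on uqzder: u(20)→9·(20−18)≡18=s; q(16)→9·(16−18)≡8=i; z(25)→9·(25−18)≡11=l; d(3)→9·(3−18)≡21=v; e(4)→9·(4−18)≡4=e; r(17)→9·(17−18)≡17=r (all mod 26).

silver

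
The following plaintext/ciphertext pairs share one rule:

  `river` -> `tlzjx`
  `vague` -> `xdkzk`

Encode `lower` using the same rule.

nrajx

Letter i (0-indexed) is shifted by i+2, so successive shifts are 2, 3, 4, ….
Applying it to lower: l+2=n, o+3=r, w+4=a, e+5=j, r+6=x.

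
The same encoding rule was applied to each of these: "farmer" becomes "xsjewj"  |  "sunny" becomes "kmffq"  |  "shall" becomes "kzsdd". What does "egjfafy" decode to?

morning

Compare letters: f→x is +18, a→s is +18, r→j is +18 — a constant shift. This is a Caesar cipher with shift 18.
Undoing it on egjfafy: e−18=m, g−18=o, j−18=r, f−18=n, a−18=i, f−18=n, y−18=g.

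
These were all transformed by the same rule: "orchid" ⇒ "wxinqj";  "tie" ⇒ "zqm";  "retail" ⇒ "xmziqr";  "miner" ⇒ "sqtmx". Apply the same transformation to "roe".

Vowels shift forward by 8 and consonants shift forward by 6.
For roe: r(cons)+6=x, o(vowel)+8=w, e(vowel)+8=m.

xwm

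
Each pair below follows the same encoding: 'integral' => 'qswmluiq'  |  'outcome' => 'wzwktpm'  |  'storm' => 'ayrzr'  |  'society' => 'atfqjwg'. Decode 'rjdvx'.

Shifts by position in integral: pos 0: i→q (+8), pos 1: n→s (+5), pos 2: t→w (+3), pos 3: e→m (+8), pos 4: g→l (+5), pos 5: r→u (+3) — repeating every 3. A repeating key of period 3 is used — shifts +8, +5, +3 over and over.
Reversing it on rjdvx: r−8=j, j−5=e, d−3=a, v−8=n, x−5=s.

jeans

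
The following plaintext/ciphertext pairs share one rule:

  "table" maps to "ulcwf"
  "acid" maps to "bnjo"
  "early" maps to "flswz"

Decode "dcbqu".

The shifts repeat in a cycle of length 2: positions 0,1,… shift by +1, +11, then the pattern repeats.
Undoing it on dcbqu: d−1=c, c−11=r, b−1=a, q−11=f, u−1=t.

craft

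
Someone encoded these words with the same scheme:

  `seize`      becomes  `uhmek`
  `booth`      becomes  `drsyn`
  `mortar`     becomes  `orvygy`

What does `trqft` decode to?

The shift increases by 1 at each position, starting from +2: 2, 3, 4, ….
Undoing it on trqft: t−2=r, r−3=o, q−4=m, f−5=a, t−6=n.

roman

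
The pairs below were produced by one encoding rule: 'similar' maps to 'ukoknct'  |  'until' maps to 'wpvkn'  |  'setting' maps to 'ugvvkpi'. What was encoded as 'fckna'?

This is a Caesar cipher with shift 2.
Decoding fckna: f−2=d, c−2=a, k−2=i, n−2=l, a−2=y.

daily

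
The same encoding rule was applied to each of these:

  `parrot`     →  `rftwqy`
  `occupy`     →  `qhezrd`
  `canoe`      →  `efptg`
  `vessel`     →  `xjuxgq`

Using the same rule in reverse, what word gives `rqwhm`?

Shifts by position in parrot: pos 0: p→r (+2), pos 1: a→f (+5), pos 2: r→t (+2), pos 3: r→w (+5) — repeating every 2. It's a Vigenère-style cipher with numeric key [2,5]: position i shifts by key[i mod 2].
Decoding rqwhm: r−2=p, q−5=l, w−2=u, h−5=c, m−2=k.

pluck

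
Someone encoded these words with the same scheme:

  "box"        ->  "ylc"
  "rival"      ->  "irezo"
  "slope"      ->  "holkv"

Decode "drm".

Each pair mirrors across the alphabet (b↔y, o↔l, x↔c): positions sum to 25. Each letter is replaced by its mirror in the alphabet: a↔z, b↔y, c↔x, and so on (the Atbash cipher).
Decoding drm: d↔w, r↔i, m↔n.

win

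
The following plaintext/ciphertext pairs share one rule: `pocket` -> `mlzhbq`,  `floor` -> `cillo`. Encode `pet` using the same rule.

mbq

Each letter is shifted forward by 23 in the alphabet (a Caesar shift of +23).
On pet: p+23=m, e+23=b, t+23=q.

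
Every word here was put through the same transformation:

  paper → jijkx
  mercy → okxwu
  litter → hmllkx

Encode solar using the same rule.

p(15)→j(9) and a(0)→i(8) fit y≡7x+8 (mod 26); the inverse of 7 mod 26 is 15. Each letter's alphabet position (a=0..z=25) is mapped through 7·x+8 mod 26 — an affine cipher.
On solar: s(18)→7·18+8≡4=e; o(14)→7·14+8≡2=c; l(11)→7·11+8≡7=h; a(0)→7·0+8≡8=i; r(17)→7·17+8≡23=x (all mod 26).

echix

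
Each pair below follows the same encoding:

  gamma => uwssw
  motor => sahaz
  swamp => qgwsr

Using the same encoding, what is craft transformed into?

ezwdh

This is an affine cipher: with a=0,…,z=25, each position x becomes (17x+22) mod 26.
On craft: c(2)→17·2+22≡4=e; r(17)→17·17+22≡25=z; a(0)→17·0+22≡22=w; f(5)→17·5+22≡3=d; t(19)→17·19+22≡7=h (all mod 26).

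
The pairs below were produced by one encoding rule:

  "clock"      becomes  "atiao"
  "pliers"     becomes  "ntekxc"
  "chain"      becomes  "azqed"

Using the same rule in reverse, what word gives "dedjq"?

Treating letters as 0–25, the rule is x ↦ 5x + 16 (mod 26).
Undoing it on dedjq: d(3)→21·(3−16)≡13=n; e(4)→21·(4−16)≡8=i; d(3)→21·(3−16)≡13=n; j(9)→21·(9−16)≡9=j; q(16)→21·(16−16)≡0=a (all mod 26).

ninja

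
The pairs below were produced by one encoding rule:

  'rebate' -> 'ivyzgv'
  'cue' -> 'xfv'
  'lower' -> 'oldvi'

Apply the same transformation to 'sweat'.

hdvzg

Each pair mirrors across the alphabet (r↔i, e↔v, b↔y): positions sum to 25. Each letter is replaced by its mirror in the alphabet: a↔z, b↔y, c↔x, and so on (the Atbash cipher).
For sweat: s↔h, w↔d, e↔v, a↔z, t↔g.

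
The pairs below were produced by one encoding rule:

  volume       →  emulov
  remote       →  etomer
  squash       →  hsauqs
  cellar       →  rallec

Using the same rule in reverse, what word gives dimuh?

humid

It's just the letters in reverse order.
Undoing it on dimuh: then reverse → humid.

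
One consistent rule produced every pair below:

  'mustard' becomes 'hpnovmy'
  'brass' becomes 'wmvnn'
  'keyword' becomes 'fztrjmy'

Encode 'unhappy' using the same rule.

Compare letters: m→h is +21, u→p is +21, s→n is +21 — a constant shift. It's a constant shift of +21 (ROT21).
Applying it to unhappy: u+21=p, n+21=i, h+21=c, a+21=v, p+21=k, p+21=k, y+21=t.

picvkkt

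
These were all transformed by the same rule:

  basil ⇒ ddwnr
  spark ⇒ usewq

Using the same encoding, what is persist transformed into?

In basil: b→d is +2, a→d is +3, s→w is +4, i→n is +5 — the shift increases by 1 each position. Each letter shifts forward by (position + 2), i.e. 2, 3, 4, … — the shift grows by one for each successive letter.
On persist: p+2=r, e+3=h, r+4=v, s+5=x, i+6=o, s+7=z, t+8=b.

rhvxozb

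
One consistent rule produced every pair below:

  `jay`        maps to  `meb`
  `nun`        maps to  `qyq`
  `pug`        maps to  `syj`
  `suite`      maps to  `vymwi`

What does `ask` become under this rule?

evn

The shift depends on letter class: consonant j→m is +3, but vowel a→e is +4. Vowels shift forward by 4 and consonants shift forward by 3.
For ask: a(vowel)+4=e, s(cons)+3=v, k(cons)+3=n.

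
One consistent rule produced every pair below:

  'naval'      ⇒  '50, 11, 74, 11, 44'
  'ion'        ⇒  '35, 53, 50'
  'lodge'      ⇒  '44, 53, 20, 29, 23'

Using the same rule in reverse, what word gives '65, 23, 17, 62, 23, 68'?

n(#14)→50 and a(#1)→11: differences scale by 3, so n = 3·pos + 8. With a=1..z=26, the number is 3·pos + 8.
Undoing it on 65, 23, 17, 62, 23, 68: 65→(65−8)÷3=19=s, 23→(23−8)÷3=5=e, 17→(17−8)÷3=3=c, 62→(62−8)÷3=18=r, 23→(23−8)÷3=5=e, 68→(68−8)÷3=20=t.

secret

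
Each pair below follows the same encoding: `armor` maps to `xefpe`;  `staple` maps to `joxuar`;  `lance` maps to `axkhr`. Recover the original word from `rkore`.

a(0)→x(23) and r(17)→e(4) fit y≡5x+23 (mod 26); the inverse of 5 mod 26 is 21. Treating letters as 0–25, the rule is x ↦ 5x + 23 (mod 26).
Reversing it on rkore: r(17)→21·(17−23)≡4=e; k(10)→21·(10−23)≡13=n; o(14)→21·(14−23)≡19=t; r(17)→21·(17−23)≡4=e; e(4)→21·(4−23)≡17=r (all mod 26).

enter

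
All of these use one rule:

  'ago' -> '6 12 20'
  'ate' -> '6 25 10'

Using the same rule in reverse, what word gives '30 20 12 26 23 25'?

yogurt

a is letter #1 and maps to 6: an offset of 5. Each letter is replaced by its alphabet position (a=1..z=26) + 5.
Undoing it on 30 20 12 26 23 25: 30→(30−5)÷1=25=y, 20→(20−5)÷1=15=o, 12→(12−5)÷1=7=g, 26→(26−5)÷1=21=u, 23→(23−5)÷1=18=r, 25→(25−5)÷1=20=t.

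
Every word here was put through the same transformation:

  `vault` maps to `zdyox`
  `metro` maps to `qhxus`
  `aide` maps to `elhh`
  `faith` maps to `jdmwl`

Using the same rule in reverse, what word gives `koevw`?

Shifts by position in vault: pos 0: v→z (+4), pos 1: a→d (+3), pos 2: u→y (+4), pos 3: l→o (+3) — repeating every 2. The shifts repeat in a cycle of length 2: positions 0,1,… shift by +4, +3, then the pattern repeats.
Reversing it on koevw: k−4=g, o−3=l, e−4=a, v−3=s, w−4=s.

glass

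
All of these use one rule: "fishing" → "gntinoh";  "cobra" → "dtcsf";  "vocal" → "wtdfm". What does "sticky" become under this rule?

The shift depends on letter class: consonant f→g is +1, but vowel i→n is +5. Vowels shift forward by 5 and consonants shift forward by 1.
On sticky: s(cons)+1=t, t(cons)+1=u, i(vowel)+5=n, c(cons)+1=d, k(cons)+1=l, y(cons)+1=z.

tundlz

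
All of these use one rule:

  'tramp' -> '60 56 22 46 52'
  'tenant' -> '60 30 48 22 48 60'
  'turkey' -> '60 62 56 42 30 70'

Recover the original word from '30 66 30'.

t(#20)→60 and r(#18)→56: differences scale by 2, so n = 2·pos + 20. With a=1..z=26, the number is 2·pos + 20.
Reversing it on 30 66 30: 30→(30−20)÷2=5=e, 66→(66−20)÷2=23=w, 30→(30−20)÷2=5=e.

ewe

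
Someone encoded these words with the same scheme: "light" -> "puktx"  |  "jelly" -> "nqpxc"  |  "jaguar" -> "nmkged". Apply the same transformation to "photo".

Shifts by position in light: pos 0: l→p (+4), pos 1: i→u (+12), pos 2: g→k (+4), pos 3: h→t (+12) — repeating every 2. A repeating key of period 2 is used — shifts +4, +12 over and over.
For photo: p+4=t, h+12=t, o+4=s, t+12=f, o+4=s.

ttsfs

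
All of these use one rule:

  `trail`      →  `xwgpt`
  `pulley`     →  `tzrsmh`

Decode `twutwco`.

In trail: t→x is +4, r→w is +5, a→g is +6, i→p is +7 — the shift increases by 1 each position. The shift increases by 1 at each position, starting from +4: 4, 5, 6, ….
Reversing it on twutwco: t−4=p, w−5=r, u−6=o, t−7=m, w−8=o, c−9=t, o−10=e.

promote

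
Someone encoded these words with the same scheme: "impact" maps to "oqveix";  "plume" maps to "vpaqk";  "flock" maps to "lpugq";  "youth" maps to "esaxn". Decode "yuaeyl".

Shifts by position in impact: pos 0: i→o (+6), pos 1: m→q (+4), pos 2: p→v (+6), pos 3: a→e (+4) — repeating every 2. It's a Vigenère-style cipher with numeric key [6,4]: position i shifts by key[i mod 2].
Undoing it on yuaeyl: y−6=s, u−4=q, a−6=u, e−4=a, y−6=s, l−4=h.

squash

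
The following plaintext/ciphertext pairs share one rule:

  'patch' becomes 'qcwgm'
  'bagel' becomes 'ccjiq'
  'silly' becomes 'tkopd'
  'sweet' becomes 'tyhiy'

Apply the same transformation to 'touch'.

uqxgm

In patch: p→q is +1, a→c is +2, t→w is +3, c→g is +4 — the shift increases by 1 each position. Letter i (0-indexed) is shifted by i+1, so successive shifts are 1, 2, 3, ….
On touch: t+1=u, o+2=q, u+3=x, c+4=g, h+5=m.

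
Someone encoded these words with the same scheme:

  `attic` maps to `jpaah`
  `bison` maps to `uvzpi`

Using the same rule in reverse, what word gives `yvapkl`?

editor

The output letters match the input read backwards, each shifted +7: attic reversed is citta. The word is reversed, then every letter is shifted forward by 7.
Reversing it on yvapkl: shift back: y−7=r, v−7=o, a−7=t, p−7=i, k−7=d, l−7=e → rotide; then reverse → editor.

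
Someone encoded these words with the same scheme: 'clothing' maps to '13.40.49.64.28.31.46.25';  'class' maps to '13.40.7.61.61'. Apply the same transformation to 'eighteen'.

The formula is n = 3×(alphabet index, a=1) + 4.
For eighteen: e=5→19, i=9→31, g=7→25, h=8→28, t=20→64, e=5→19, e=5→19, n=14→46.

19.31.25.28.64.19.19.46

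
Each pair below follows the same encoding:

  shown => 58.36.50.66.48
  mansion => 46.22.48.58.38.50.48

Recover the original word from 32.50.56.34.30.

forge

s(#19)→58 and h(#8)→36: differences scale by 2, so n = 2·pos + 20. The formula is n = 2×(alphabet index, a=1) + 20.
Decoding 32.50.56.34.30: 32→(32−20)÷2=6=f, 50→(50−20)÷2=15=o, 56→(56−20)÷2=18=r, 34→(34−20)÷2=7=g, 30→(30−20)÷2=5=e.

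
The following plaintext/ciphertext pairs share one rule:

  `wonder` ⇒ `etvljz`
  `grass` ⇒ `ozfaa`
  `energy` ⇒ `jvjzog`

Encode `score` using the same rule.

aktzj

The shift depends on letter class: consonant w→e is +8, but vowel o→t is +5. The rule splits by letter class: vowels +5, consonants +8.
On score: s(cons)+8=a, c(cons)+8=k, o(vowel)+5=t, r(cons)+8=z, e(vowel)+5=j.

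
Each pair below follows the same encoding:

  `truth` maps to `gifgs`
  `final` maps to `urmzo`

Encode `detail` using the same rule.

Letters are reflected about the middle of the alphabet (position → 25−position): Atbash.
Applying it to detail: d↔w, e↔v, t↔g, a↔z, i↔r, l↔o.

wvgzro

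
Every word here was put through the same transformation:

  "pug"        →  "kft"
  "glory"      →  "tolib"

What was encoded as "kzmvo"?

panel

Each pair mirrors across the alphabet (p↔k, u↔f, g↔t): positions sum to 25. Each letter is replaced by its mirror in the alphabet: a↔z, b↔y, c↔x, and so on (the Atbash cipher).
Undoing it on kzmvo: k↔p, z↔a, m↔n, v↔e, o↔l.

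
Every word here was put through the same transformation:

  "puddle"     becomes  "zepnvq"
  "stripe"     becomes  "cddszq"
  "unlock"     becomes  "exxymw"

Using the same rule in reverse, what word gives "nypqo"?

The shifts repeat in a cycle of length 3: positions 0,1,… shift by +10, +10, +12, then the pattern repeats.
Decoding nypqo: n−10=d, y−10=o, p−12=d, q−10=g, o−10=e.

dodge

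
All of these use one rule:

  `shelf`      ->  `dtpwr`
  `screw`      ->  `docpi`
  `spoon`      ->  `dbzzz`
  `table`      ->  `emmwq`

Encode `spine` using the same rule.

dbtyq

A repeating key of period 3 is used — shifts +11, +12, +11 over and over.
On spine: s+11=d, p+12=b, i+11=t, n+11=y, e+12=q.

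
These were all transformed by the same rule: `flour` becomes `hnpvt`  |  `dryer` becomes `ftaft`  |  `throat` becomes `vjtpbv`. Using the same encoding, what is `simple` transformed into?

The rule splits by letter class: vowels +1, consonants +2.
For simple: s(cons)+2=u, i(vowel)+1=j, m(cons)+2=o, p(cons)+2=r, l(cons)+2=n, e(vowel)+1=f.

ujornf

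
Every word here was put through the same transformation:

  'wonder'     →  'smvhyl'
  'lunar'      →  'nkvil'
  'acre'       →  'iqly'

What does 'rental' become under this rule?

lyvtin

w(22)→s(18) and o(14)→m(12) fit y≡17x+8 (mod 26); the inverse of 17 mod 26 is 23. Treating letters as 0–25, the rule is x ↦ 17x + 8 (mod 26).
On rental: r(17)→17·17+8≡11=l; e(4)→17·4+8≡24=y; n(13)→17·13+8≡21=v; t(19)→17·19+8≡19=t; a(0)→17·0+8≡8=i; l(11)→17·11+8≡13=n (all mod 26).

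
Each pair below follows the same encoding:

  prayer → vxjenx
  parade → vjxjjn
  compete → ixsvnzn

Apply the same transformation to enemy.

The shift depends on letter class: consonant p→v is +6, but vowel a→j is +9. Two shifts are in play — +9 for a/e/i/o/u, +6 for every other letter.
Applying it to enemy: e(vowel)+9=n, n(cons)+6=t, e(vowel)+9=n, m(cons)+6=s, y(cons)+6=e.

ntnse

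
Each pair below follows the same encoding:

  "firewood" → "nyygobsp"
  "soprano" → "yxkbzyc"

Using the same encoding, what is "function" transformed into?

The output letters match the input read backwards, each shifted +10: firewood reversed is doowerif. Two steps: reverse the string, then apply a Caesar shift of +10.
Applying it to function: reverse → noitcnuf; then shift: n+10=x, o+10=y, i+10=s, t+10=d, c+10=m, n+10=x, u+10=e, f+10=p.

xysdmxep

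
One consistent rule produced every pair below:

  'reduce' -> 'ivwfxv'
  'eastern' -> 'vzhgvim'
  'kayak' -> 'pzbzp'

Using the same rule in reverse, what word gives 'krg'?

pit

Each pair mirrors across the alphabet (r↔i, e↔v, d↔w): positions sum to 25. Each letter is replaced by its mirror in the alphabet: a↔z, b↔y, c↔x, and so on (the Atbash cipher).
Reversing it on krg: k↔p, r↔i, g↔t.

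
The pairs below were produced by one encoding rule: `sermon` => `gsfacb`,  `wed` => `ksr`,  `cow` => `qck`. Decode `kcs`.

woe

Compare letters: s→g is +14, e→s is +14, r→f is +14 — a constant shift. Each letter is shifted forward by 14 in the alphabet (a Caesar shift of +14).
Undoing it on kcs: k−14=w, c−14=o, s−14=e.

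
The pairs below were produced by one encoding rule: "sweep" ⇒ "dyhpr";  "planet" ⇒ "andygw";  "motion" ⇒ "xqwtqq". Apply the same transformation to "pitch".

akwnj

Shifts by position in sweep: pos 0: s→d (+11), pos 1: w→y (+2), pos 2: e→h (+3), pos 3: e→p (+11), pos 4: p→r (+2) — repeating every 3. The shifts repeat in a cycle of length 3: positions 0,1,… shift by +11, +2, +3, then the pattern repeats.
For pitch: p+11=a, i+2=k, t+3=w, c+11=n, h+2=j.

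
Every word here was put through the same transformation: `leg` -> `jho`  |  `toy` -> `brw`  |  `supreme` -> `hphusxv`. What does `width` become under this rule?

The output letters match the input read backwards, each shifted +3: leg reversed is gel. Read the word backwards and shift each letter +3.
Applying it to width: reverse → htdiw; then shift: h+3=k, t+3=w, d+3=g, i+3=l, w+3=z.

kwglz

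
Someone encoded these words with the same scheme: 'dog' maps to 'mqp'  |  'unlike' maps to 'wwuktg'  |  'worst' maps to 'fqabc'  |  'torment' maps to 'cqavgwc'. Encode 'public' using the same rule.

ywkukl

Vowels shift forward by 2 and consonants shift forward by 9.
On public: p(cons)+9=y, u(vowel)+2=w, b(cons)+9=k, l(cons)+9=u, i(vowel)+2=k, c(cons)+9=l.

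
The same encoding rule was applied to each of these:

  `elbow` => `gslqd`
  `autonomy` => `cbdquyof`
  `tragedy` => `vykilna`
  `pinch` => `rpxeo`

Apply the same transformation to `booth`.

dvyvo

A repeating key of period 3 is used — shifts +2, +7, +10 over and over.
On booth: b+2=d, o+7=v, o+10=y, t+2=v, h+7=o.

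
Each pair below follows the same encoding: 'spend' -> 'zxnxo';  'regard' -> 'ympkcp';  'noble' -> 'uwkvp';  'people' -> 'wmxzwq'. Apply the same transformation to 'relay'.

ymukj

Letter i (0-indexed) is shifted by i+7, so successive shifts are 7, 8, 9, ….
Applying it to relay: r+7=y, e+8=m, l+9=u, a+10=k, y+11=j.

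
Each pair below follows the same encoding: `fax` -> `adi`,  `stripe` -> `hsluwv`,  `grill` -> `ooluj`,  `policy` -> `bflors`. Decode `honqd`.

The output letters match the input read backwards, each shifted +3: fax reversed is xaf. Two steps: reverse the string, then apply a Caesar shift of +3.
Undoing it on honqd: shift back: h−3=e, o−3=l, n−3=k, q−3=n, d−3=a → elkna; then reverse → ankle.

ankle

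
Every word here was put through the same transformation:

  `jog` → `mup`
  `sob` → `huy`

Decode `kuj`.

The output letters match the input read backwards, each shifted +6: jog reversed is goj. Two steps: reverse the string, then apply a Caesar shift of +6.
Decoding kuj: shift back: k−6=e, u−6=o, j−6=d → eod; then reverse → doe.

doe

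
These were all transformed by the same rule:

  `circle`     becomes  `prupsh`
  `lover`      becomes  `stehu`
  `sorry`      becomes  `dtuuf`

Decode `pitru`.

c(2)→p(15) and i(8)→r(17) fit y≡9x+23 (mod 26); the inverse of 9 mod 26 is 3. This is an affine cipher: with a=0,…,z=25, each position x becomes (9x+23) mod 26.
Undoing it on pitru: p(15)→3·(15−23)≡2=c; i(8)→3·(8−23)≡7=h; t(19)→3·(19−23)≡14=o; r(17)→3·(17−23)≡8=i; u(20)→3·(20−23)≡17=r (all mod 26).

choir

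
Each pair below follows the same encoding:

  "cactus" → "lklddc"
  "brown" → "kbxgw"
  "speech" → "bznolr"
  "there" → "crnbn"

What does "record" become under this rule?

aolyan

Shifts by position in cactus: pos 0: c→l (+9), pos 1: a→k (+10), pos 2: c→l (+9), pos 3: t→d (+10) — repeating every 2. A repeating key of period 2 is used — shifts +9, +10 over and over.
For record: r+9=a, e+10=o, c+9=l, o+10=y, r+9=a, d+10=n.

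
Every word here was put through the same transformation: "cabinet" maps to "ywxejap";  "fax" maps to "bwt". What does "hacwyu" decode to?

legacy

Compare letters: c→y is +22, a→w is +22, b→x is +22 — a constant shift. It's a constant shift of +22 (ROT22).
Decoding hacwyu: h−22=l, a−22=e, c−22=g, w−22=a, y−22=c, u−22=y.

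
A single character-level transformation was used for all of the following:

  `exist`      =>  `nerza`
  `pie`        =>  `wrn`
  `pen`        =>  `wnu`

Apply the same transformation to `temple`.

antwsn

The shift depends on letter class: consonant x→e is +7, but vowel e→n is +9. Two shifts are in play — +9 for a/e/i/o/u, +7 for every other letter.
Applying it to temple: t(cons)+7=a, e(vowel)+9=n, m(cons)+7=t, p(cons)+7=w, l(cons)+7=s, e(vowel)+9=n.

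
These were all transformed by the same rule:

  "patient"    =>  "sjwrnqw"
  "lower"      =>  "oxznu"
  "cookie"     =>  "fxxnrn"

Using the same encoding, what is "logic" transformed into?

Vowels shift forward by 9 and consonants shift forward by 3.
For logic: l(cons)+3=o, o(vowel)+9=x, g(cons)+3=j, i(vowel)+9=r, c(cons)+3=f.

oxjrf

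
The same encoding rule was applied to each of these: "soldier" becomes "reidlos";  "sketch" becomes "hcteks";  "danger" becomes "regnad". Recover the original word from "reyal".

The output letters match the input read backwards: soldier reversed is reidlos. The word is simply reversed.
Reversing it on reyal: then reverse → layer.

layer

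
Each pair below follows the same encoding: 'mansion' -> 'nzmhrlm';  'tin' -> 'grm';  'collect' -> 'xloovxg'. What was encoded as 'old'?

Letters are reflected about the middle of the alphabet (position → 25−position): Atbash.
Reversing it on old: o↔l, l↔o, d↔w.

low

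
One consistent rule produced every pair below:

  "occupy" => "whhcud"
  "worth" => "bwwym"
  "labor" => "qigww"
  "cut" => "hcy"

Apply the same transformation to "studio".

xyciqw

The shift depends on letter class: consonant c→h is +5, but vowel o→w is +8. The rule splits by letter class: vowels +8, consonants +5.
Applying it to studio: s(cons)+5=x, t(cons)+5=y, u(vowel)+8=c, d(cons)+5=i, i(vowel)+8=q, o(vowel)+8=w.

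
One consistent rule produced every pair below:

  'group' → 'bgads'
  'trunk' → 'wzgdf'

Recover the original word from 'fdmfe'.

start

The output letters match the input read backwards, each shifted +12: group reversed is puorg. The word is reversed, then every letter is shifted forward by 12.
Decoding fdmfe: shift back: f−12=t, d−12=r, m−12=a, f−12=t, e−12=s → trats; then reverse → start.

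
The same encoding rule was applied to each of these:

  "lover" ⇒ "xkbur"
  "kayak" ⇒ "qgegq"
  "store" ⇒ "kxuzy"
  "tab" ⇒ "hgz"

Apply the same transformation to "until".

rozta

The output letters match the input read backwards, each shifted +6: lover reversed is revol. Two steps: reverse the string, then apply a Caesar shift of +6.
On until: reverse → litnu; then shift: l+6=r, i+6=o, t+6=z, n+6=t, u+6=a.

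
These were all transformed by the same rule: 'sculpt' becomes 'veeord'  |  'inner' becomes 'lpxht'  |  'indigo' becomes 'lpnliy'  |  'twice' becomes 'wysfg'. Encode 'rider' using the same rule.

Shifts by position in sculpt: pos 0: s→v (+3), pos 1: c→e (+2), pos 2: u→e (+10), pos 3: l→o (+3), pos 4: p→r (+2), pos 5: t→d (+10) — repeating every 3. It's a Vigenère-style cipher with numeric key [3,2,10]: position i shifts by key[i mod 3].
For rider: r+3=u, i+2=k, d+10=n, e+3=h, r+2=t.

uknht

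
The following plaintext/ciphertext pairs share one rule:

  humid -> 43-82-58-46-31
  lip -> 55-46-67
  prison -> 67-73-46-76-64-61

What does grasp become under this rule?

40-73-22-76-67

h(#8)→43 and u(#21)→82: differences scale by 3, so n = 3·pos + 19. With a=1..z=26, the number is 3·pos + 19.
For grasp: g=7→40, r=18→73, a=1→22, s=19→76, p=16→67.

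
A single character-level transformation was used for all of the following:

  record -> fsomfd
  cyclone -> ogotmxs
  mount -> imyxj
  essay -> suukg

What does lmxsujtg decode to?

r(17)→f(5) and e(4)→s(18) fit y≡15x+10 (mod 26); the inverse of 15 mod 26 is 7. Treating letters as 0–25, the rule is x ↦ 15x + 10 (mod 26).
Undoing it on lmxsujtg: l(11)→7·(11−10)≡7=h; m(12)→7·(12−10)≡14=o; x(23)→7·(23−10)≡13=n; s(18)→7·(18−10)≡4=e; u(20)→7·(20−10)≡18=s; j(9)→7·(9−10)≡19=t; t(19)→7·(19−10)≡11=l; g(6)→7·(6−10)≡24=y (all mod 26).

honestly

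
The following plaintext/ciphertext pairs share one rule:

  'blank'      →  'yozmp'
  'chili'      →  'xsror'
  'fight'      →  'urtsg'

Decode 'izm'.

ran

Each pair mirrors across the alphabet (b↔y, l↔o, a↔z): positions sum to 25. Each letter is replaced by its mirror in the alphabet: a↔z, b↔y, c↔x, and so on (the Atbash cipher).
Undoing it on izm: i↔r, z↔a, m↔n.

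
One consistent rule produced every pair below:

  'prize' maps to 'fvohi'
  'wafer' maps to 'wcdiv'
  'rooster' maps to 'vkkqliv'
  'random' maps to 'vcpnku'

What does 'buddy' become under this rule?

p(15)→f(5) and r(17)→v(21) fit y≡21x+2 (mod 26); the inverse of 21 mod 26 is 5. Each letter's alphabet position (a=0..z=25) is mapped through 21·x+2 mod 26 — an affine cipher.
Applying it to buddy: b(1)→21·1+2≡23=x; u(20)→21·20+2≡6=g; d(3)→21·3+2≡13=n; d(3)→21·3+2≡13=n; y(24)→21·24+2≡12=m (all mod 26).

xgnnm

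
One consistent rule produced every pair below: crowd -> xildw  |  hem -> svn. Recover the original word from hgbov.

style

Each pair mirrors across the alphabet (c↔x, r↔i, o↔l): positions sum to 25. Each letter is replaced by its mirror in the alphabet: a↔z, b↔y, c↔x, and so on (the Atbash cipher).
Undoing it on hgbov: h↔s, g↔t, b↔y, o↔l, v↔e.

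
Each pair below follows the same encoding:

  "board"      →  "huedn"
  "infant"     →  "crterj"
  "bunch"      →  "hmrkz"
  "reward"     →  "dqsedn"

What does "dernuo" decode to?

random

This is an affine cipher: with a=0,…,z=25, each position x becomes (3x+4) mod 26.
Reversing it on dernuo: d(3)→9·(3−4)≡17=r; e(4)→9·(4−4)≡0=a; r(17)→9·(17−4)≡13=n; n(13)→9·(13−4)≡3=d; u(20)→9·(20−4)≡14=o; o(14)→9·(14−4)≡12=m (all mod 26).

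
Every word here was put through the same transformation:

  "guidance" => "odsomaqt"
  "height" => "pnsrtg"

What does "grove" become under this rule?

Letter i (0-indexed) is shifted by i+8, so successive shifts are 8, 9, 10, ….
For grove: g+8=o, r+9=a, o+10=y, v+11=g, e+12=q.

oaygq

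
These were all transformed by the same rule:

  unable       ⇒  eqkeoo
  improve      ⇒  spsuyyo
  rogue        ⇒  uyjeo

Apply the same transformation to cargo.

Two shifts are in play — +10 for a/e/i/o/u, +3 for every other letter.
Applying it to cargo: c(cons)+3=f, a(vowel)+10=k, r(cons)+3=u, g(cons)+3=j, o(vowel)+10=y.

fkujy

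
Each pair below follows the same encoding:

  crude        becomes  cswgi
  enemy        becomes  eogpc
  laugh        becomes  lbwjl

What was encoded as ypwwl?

youth

Each letter shifts forward by its position index (0, 1, 2, …) — the shift grows by one for each successive letter.
Decoding ypwwl: y−0=y, p−1=o, w−2=u, w−3=t, l−4=h.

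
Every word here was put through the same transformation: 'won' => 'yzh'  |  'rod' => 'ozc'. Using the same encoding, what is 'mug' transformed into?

The output letters match the input read backwards, each shifted +11: won reversed is now. The word is reversed, then every letter is shifted forward by 11.
For mug: reverse → gum; then shift: g+11=r, u+11=f, m+11=x.

rfx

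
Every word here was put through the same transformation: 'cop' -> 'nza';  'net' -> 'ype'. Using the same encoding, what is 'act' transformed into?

lne

Compare letters: c→n is +11, o→z is +11, p→a is +11 — a constant shift. It's a constant shift of +11 (ROT11).
On act: a+11=l, c+11=n, t+11=e.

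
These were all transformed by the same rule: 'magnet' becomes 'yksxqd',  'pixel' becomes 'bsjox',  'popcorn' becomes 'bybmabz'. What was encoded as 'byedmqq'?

postage

Shifts by position in magnet: pos 0: m→y (+12), pos 1: a→k (+10), pos 2: g→s (+12), pos 3: n→x (+10) — repeating every 2. A repeating key of period 2 is used — shifts +12, +10 over and over.
Reversing it on byedmqq: b−12=p, y−10=o, e−12=s, d−10=t, m−12=a, q−10=g, q−12=e.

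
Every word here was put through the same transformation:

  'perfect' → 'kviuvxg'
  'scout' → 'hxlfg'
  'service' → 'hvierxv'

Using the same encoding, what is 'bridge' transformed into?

yirwtv

Each pair mirrors across the alphabet (p↔k, e↔v, r↔i): positions sum to 25. Each letter is replaced by its mirror in the alphabet: a↔z, b↔y, c↔x, and so on (the Atbash cipher).
For bridge: b↔y, r↔i, i↔r, d↔w, g↔t, e↔v.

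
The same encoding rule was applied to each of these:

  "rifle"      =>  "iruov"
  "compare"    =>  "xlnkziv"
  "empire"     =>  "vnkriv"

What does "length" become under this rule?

Each pair mirrors across the alphabet (r↔i, i↔r, f↔u): positions sum to 25. Letters are reflected about the middle of the alphabet (position → 25−position): Atbash.
Applying it to length: l↔o, e↔v, n↔m, g↔t, t↔g, h↔s.

ovmtgs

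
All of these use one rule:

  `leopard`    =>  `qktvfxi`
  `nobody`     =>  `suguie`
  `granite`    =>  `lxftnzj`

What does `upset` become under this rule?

Shifts by position in leopard: pos 0: l→q (+5), pos 1: e→k (+6), pos 2: o→t (+5), pos 3: p→v (+6) — repeating every 2. It's a Vigenère-style cipher with numeric key [5,6]: position i shifts by key[i mod 2].
For upset: u+5=z, p+6=v, s+5=x, e+6=k, t+5=y.

zvxky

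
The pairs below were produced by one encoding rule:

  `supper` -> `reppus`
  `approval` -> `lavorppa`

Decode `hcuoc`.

The output letters match the input read backwards: supper reversed is reppus. It's just the letters in reverse order.
Reversing it on hcuoc: then reverse → couch.

couch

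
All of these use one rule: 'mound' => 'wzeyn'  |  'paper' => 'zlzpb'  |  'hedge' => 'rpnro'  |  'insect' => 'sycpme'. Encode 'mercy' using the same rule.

wpbni

Shifts by position in mound: pos 0: m→w (+10), pos 1: o→z (+11), pos 2: u→e (+10), pos 3: n→y (+11) — repeating every 2. It's a Vigenère-style cipher with numeric key [10,11]: position i shifts by key[i mod 2].
On mercy: m+10=w, e+11=p, r+10=b, c+11=n, y+10=i.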